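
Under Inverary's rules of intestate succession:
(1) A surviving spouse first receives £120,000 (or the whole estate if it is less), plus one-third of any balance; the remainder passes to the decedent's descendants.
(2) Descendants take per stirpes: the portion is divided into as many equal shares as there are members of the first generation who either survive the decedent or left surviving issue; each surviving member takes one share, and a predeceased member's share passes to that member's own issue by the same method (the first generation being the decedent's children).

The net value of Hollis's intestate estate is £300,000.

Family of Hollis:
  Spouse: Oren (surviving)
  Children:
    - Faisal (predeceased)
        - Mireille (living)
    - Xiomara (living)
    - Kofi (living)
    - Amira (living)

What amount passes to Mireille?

Oren first takes £120,000, leaving a balance of £180,000. Oren then takes one-third of the balance (£60,000), for a total of £180,000. The remaining £120,000 passes to the descendants.
The descendants' portion (£120,000) is divided into 4 shares of £30,000: Xiomara, Kofi, and Amira each take £30,000; Faisal's £30,000 share passes to Faisal's issue.
Faisal's share (£30,000) passes entirely to Mireille.

Mireille receives £30,000.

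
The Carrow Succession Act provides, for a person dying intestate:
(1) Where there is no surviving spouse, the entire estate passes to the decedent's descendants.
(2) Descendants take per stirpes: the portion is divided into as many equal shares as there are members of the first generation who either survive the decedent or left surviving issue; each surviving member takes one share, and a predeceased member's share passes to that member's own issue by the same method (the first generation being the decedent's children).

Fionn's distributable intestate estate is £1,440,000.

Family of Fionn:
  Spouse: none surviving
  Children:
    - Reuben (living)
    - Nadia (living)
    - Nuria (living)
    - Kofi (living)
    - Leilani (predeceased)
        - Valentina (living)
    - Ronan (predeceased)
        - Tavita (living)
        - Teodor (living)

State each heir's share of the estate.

The entire £1,440,000 passes to the descendants.
That amount (£1,440,000) is divided into 6 shares of £240,000: Reuben, Nadia, Nuria, and Kofi each take £240,000; Leilani's £240,000 share passes to Leilani's issue; Ronan's £240,000 share passes to Ronan's issue.
Leilani's share (£240,000) passes entirely to Valentina.
Ronan's share (£240,000) is divided into 2 shares of £120,000: Tavita and Teodor each take £120,000.

Reuben: £240,000; Nadia: £240,000; Nuria: £240,000; Kofi: £240,000; Valentina: £240,000; Tavita: £120,000; Teodor: £120,000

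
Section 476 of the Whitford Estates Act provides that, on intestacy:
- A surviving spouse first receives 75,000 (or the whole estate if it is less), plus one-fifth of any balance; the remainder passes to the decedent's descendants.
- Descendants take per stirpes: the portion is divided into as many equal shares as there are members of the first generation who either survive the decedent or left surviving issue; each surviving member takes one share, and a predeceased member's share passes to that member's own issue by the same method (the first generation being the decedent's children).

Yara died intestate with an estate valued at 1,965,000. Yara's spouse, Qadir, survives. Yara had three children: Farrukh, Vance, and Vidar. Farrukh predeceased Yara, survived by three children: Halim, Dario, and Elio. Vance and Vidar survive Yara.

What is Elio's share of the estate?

Qadir first takes 75,000, leaving a balance of 1,890,000. Qadir then takes one-fifth of the balance (378,000), for a total of 453,000. The remaining 1,512,000 passes to the descendants.
The descendants' portion (1,512,000) is divided into 3 shares of 504,000: Vance and Vidar each take 504,000; Farrukh's 504,000 share passes to Farrukh's issue.
Farrukh's share (504,000) is divided into 3 shares of 168,000: Halim, Dario, and Elio each take 168,000.

Elio receives 168,000.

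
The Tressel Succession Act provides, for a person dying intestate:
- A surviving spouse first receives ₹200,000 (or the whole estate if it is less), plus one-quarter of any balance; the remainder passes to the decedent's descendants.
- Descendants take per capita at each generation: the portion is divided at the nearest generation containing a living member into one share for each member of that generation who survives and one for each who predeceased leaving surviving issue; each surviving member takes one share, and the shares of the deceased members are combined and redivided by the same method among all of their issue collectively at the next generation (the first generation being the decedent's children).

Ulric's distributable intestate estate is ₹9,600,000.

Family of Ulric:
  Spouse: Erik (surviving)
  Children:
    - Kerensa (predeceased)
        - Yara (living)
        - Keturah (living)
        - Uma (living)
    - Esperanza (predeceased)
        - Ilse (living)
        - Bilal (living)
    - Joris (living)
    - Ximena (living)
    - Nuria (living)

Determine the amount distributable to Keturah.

Erik first takes ₹200,000, leaving a balance of ₹9,400,000. Erik then takes one-quarter of the balance (₹2,350,000), for a total of ₹2,550,000. The remaining ₹7,050,000 passes to the descendants.
The descendants' portion (₹7,050,000) is divided at the children's generation into 5 shares of ₹1,410,000. Joris, Ximena, and Nuria each take ₹1,410,000. The 2 shares of the deceased (Kerensa and Esperanza) are combined into a pool of ₹2,820,000.
That pool (₹2,820,000) is divided at the grandchildren's generation equally among Yara, Keturah, Uma, Ilse, and Bilal: ₹564,000 each.

Keturah receives ₹564,000.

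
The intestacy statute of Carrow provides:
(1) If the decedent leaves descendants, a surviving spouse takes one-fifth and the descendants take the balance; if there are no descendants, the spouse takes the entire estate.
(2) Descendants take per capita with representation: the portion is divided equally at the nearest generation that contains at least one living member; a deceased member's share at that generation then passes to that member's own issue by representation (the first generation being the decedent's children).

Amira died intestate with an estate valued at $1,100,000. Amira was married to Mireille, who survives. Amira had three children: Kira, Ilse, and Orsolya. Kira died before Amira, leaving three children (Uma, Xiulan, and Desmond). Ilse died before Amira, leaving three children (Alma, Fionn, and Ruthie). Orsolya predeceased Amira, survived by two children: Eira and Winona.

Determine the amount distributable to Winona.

Winona receives $110,000.

Mireille takes one-fifth of $1,100,000 = $220,000. The remaining $880,000 passes to the descendants.
No child survives, so the initial division is made at the grandchildren's generation.
The descendants' portion ($880,000) is divided into 8 shares of $110,000: Uma, Xiulan, Desmond, Alma, Fionn, Ruthie, Eira, and Winona each take $110,000.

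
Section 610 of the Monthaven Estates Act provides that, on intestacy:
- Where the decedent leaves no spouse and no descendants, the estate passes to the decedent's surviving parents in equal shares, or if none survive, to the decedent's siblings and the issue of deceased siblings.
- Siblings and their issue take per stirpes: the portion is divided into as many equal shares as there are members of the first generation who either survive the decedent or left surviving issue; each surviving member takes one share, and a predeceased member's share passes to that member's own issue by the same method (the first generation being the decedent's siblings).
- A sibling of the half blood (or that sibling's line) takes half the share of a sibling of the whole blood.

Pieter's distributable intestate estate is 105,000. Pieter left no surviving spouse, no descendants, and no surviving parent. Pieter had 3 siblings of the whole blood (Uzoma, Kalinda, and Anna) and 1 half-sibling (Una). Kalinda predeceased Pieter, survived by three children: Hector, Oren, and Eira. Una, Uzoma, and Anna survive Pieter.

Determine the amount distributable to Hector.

The entire 105,000 passes to the siblings and their issue.
Counting each half-blood sibling's line as half a unit, there are 7/2 units in 105,000, so one unit is 30,000. Whole-blood lines (Uzoma, Kalinda, and Anna) take 30,000 each; half-blood lines (Una) take 15,000 each.
Kalinda's share (30,000) is divided into 3 shares of 10,000: Hector, Oren, and Eira each take 10,000.

Hector receives 10,000.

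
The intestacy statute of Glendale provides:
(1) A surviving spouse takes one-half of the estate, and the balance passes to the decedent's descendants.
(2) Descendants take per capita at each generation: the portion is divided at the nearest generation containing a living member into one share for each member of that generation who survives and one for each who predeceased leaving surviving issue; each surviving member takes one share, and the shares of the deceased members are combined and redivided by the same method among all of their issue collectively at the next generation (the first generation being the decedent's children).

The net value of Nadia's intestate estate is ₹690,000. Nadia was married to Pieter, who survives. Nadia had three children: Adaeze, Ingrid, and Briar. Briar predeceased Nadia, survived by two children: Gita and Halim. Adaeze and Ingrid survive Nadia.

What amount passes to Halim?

Halim receives ₹57,500.

Pieter takes one-half of ₹690,000 = ₹345,000. The remaining ₹345,000 passes to the descendants.
The descendants' portion (₹345,000) is divided at the children's generation into 3 shares of ₹115,000. Adaeze and Ingrid each take ₹115,000. The remaining share for the deceased Briar (₹115,000) is carried to the next generation.
That pool (₹115,000) is divided at the grandchildren's generation equally among Gita and Halim: ₹57,500 each.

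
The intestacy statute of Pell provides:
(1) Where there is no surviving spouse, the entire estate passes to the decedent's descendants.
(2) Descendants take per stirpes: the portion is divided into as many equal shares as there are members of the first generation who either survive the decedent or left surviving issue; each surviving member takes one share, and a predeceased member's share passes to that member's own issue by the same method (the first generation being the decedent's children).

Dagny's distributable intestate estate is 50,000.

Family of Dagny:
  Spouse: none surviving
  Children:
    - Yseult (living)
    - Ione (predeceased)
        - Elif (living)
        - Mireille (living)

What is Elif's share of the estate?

The entire 50,000 passes to the descendants.
That amount (50,000) is divided into 2 shares of 25,000: Yseult takes 25,000; Ione's 25,000 share passes to Ione's issue.
Ione's share (25,000) is divided into 2 shares of 12,500: Elif and Mireille each take 12,500.

Elif receives 12,500.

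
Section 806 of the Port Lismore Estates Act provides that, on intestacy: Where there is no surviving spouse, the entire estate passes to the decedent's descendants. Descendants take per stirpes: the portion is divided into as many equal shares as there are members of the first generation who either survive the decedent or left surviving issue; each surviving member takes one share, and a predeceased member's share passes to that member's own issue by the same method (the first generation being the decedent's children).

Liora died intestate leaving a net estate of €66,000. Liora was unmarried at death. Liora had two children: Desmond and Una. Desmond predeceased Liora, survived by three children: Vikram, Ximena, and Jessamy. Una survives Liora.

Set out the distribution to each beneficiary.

Vikram: €11,000; Ximena: €11,000; Jessamy: €11,000; Una: €33,000

The entire €66,000 passes to the descendants.
That amount (€66,000) is divided into 2 shares of €33,000: Una takes €33,000; Desmond's €33,000 share passes to Desmond's issue.
Desmond's share (€33,000) is divided into 3 shares of €11,000: Vikram, Ximena, and Jessamy each take €11,000.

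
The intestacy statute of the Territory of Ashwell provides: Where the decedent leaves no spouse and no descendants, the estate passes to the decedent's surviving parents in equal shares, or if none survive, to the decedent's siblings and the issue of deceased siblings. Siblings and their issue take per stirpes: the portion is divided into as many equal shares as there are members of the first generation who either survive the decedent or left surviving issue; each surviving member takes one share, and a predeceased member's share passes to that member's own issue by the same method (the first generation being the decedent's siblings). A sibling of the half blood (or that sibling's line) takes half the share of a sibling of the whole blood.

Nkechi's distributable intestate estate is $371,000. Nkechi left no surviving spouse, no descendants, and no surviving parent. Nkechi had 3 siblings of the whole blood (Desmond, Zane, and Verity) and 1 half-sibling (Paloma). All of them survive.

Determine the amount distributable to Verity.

The entire $371,000 passes to the siblings and their issue.
Counting each half-blood sibling's line as half a unit, there are 7/2 units in $371,000, so one unit is $106,000. Whole-blood lines (Desmond, Zane, and Verity) take $106,000 each; half-blood lines (Paloma) take $53,000 each.

Verity receives $106,000.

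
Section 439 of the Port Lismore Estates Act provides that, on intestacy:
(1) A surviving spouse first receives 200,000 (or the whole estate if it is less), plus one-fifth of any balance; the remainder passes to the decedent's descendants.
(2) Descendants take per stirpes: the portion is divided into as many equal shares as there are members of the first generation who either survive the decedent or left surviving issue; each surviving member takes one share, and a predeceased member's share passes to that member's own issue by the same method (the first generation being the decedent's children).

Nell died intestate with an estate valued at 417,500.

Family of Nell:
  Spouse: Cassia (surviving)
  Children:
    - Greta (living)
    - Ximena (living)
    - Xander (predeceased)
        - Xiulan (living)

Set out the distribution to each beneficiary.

Cassia first takes 200,000, leaving a balance of 217,500. Cassia then takes one-fifth of the balance (43,500), for a total of 243,500. The remaining 174,000 passes to the descendants.
The descendants' portion (174,000) is divided into 3 shares of 58,000: Greta and Ximena each take 58,000; Xander's 58,000 share passes to Xander's issue.
Xander's share (58,000) passes entirely to Xiulan.

Cassia: 243,500; Greta: 58,000; Ximena: 58,000; Xiulan: 58,000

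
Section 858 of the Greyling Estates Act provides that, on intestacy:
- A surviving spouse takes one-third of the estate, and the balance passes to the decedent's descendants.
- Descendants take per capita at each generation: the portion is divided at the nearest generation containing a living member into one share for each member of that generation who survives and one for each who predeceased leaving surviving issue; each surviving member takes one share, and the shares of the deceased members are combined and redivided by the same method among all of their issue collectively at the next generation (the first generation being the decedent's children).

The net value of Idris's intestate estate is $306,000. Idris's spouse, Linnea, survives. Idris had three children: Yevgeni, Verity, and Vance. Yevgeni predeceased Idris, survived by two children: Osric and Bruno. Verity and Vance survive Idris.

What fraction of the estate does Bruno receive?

Bruno receives 1/9 of the estate.

Linnea takes one-third of $306,000 = $102,000. The remaining $204,000 passes to the descendants.
The descendants' portion ($204,000) is divided at the children's generation into 3 shares of $68,000. Verity and Vance each take $68,000. The remaining share for the deceased Yevgeni ($68,000) is carried to the next generation.
That pool ($68,000) is divided at the grandchildren's generation equally among Osric and Bruno: $34,000 each.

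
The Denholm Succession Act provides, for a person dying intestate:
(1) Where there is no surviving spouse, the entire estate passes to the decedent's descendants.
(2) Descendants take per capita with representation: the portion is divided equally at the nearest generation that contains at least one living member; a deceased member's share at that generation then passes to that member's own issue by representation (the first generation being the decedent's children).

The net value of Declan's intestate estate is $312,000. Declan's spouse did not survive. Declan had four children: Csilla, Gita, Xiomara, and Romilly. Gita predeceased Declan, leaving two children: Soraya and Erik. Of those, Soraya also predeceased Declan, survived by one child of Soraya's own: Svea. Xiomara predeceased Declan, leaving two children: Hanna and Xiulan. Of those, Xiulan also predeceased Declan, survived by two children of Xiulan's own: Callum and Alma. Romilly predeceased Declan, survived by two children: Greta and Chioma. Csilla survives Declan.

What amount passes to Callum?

The entire $312,000 passes to the descendants.
That amount ($312,000) is divided into 4 shares of $78,000: Csilla takes $78,000; Gita's $78,000 share passes to Gita's issue; Xiomara's $78,000 share passes to Xiomara's issue; Romilly's $78,000 share passes to Romilly's issue.
Gita's share ($78,000) is divided into 2 shares of $39,000: Erik takes $39,000; Soraya's $39,000 share passes to Soraya's issue.
Soraya's share ($39,000) passes entirely to Svea.
Xiomara's share ($78,000) is divided into 2 shares of $39,000: Hanna takes $39,000; Xiulan's $39,000 share passes to Xiulan's issue.
Xiulan's share ($39,000) is divided into 2 shares of $19,500: Callum and Alma each take $19,500.
Romilly's share ($78,000) is divided into 2 shares of $39,000: Greta and Chioma each take $39,000.

Callum receives $19,500.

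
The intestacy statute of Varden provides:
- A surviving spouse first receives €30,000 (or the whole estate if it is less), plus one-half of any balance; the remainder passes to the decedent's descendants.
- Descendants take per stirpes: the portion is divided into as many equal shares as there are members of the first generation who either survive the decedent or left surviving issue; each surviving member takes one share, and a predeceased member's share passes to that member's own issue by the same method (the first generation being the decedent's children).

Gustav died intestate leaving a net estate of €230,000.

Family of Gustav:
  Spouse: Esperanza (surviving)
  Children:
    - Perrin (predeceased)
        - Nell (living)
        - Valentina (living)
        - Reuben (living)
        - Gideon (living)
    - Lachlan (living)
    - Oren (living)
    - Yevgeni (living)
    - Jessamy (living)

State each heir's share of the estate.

Esperanza first takes €30,000, leaving a balance of €200,000. Esperanza then takes one-half of the balance (€100,000), for a total of €130,000. The remaining €100,000 passes to the descendants.
The descendants' portion (€100,000) is divided into 5 shares of €20,000: Lachlan, Oren, Yevgeni, and Jessamy each take €20,000; Perrin's €20,000 share passes to Perrin's issue.
Perrin's share (€20,000) is divided into 4 shares of €5,000: Nell, Valentina, Reuben, and Gideon each take €5,000.

Esperanza: €130,000; Nell: €5,000; Valentina: €5,000; Reuben: €5,000; Gideon: €5,000; Lachlan: €20,000; Oren: €20,000; Yevgeni: €20,000; Jessamy: €20,000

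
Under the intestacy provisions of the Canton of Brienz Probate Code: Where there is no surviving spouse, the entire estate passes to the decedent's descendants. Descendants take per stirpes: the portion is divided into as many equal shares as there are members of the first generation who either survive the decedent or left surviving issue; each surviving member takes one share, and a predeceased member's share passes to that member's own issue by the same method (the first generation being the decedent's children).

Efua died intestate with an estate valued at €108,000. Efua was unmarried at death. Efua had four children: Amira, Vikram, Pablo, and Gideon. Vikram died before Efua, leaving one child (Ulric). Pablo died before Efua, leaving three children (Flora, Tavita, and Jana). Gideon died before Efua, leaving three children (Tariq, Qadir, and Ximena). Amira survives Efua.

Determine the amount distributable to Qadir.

The entire €108,000 passes to the descendants.
That amount (€108,000) is divided into 4 shares of €27,000: Amira takes €27,000; Vikram's €27,000 share passes to Vikram's issue; Pablo's €27,000 share passes to Pablo's issue; Gideon's €27,000 share passes to Gideon's issue.
Vikram's share (€27,000) passes entirely to Ulric.
Pablo's share (€27,000) is divided into 3 shares of €9,000: Flora, Tavita, and Jana each take €9,000.
Gideon's share (€27,000) is divided into 3 shares of €9,000: Tariq, Qadir, and Ximena each take €9,000.

Qadir receives €9,000.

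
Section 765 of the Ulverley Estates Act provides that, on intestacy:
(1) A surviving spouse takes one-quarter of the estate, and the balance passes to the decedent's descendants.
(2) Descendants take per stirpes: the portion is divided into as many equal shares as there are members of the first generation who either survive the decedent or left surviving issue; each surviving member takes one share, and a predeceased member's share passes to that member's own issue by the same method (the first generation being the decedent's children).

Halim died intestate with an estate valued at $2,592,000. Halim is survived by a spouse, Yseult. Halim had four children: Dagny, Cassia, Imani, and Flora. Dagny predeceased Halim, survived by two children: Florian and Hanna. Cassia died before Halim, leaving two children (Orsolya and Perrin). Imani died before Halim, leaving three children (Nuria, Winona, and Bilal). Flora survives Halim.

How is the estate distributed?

Yseult: $648,000; Florian: $243,000; Hanna: $243,000; Orsolya: $243,000; Perrin: $243,000; Nuria: $162,000; Winona: $162,000; Bilal: $162,000; Flora: $486,000

Yseult takes one-quarter of $2,592,000 = $648,000. The remaining $1,944,000 passes to the descendants.
The descendants' portion ($1,944,000) is divided into 4 shares of $486,000: Flora takes $486,000; Dagny's $486,000 share passes to Dagny's issue; Cassia's $486,000 share passes to Cassia's issue; Imani's $486,000 share passes to Imani's issue.
Dagny's share ($486,000) is divided into 2 shares of $243,000: Florian and Hanna each take $243,000.
Cassia's share ($486,000) is divided into 2 shares of $243,000: Orsolya and Perrin each take $243,000.
Imani's share ($486,000) is divided into 3 shares of $162,000: Nuria, Winona, and Bilal each take $162,000.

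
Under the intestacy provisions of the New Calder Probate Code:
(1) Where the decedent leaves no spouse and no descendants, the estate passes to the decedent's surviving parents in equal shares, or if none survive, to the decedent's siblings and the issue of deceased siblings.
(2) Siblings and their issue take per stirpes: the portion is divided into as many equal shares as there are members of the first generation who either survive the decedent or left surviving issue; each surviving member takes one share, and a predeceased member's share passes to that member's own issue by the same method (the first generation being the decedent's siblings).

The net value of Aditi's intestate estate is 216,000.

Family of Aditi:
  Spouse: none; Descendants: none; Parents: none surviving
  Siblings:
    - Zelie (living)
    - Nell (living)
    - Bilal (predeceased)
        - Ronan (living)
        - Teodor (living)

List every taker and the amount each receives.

Zelie: 72,000; Nell: 72,000; Ronan: 36,000; Teodor: 36,000

The entire 216,000 passes to the siblings and their issue.
That amount (216,000) is divided into 3 shares of 72,000: Zelie and Nell each take 72,000; Bilal's 72,000 share passes to Bilal's issue.
Bilal's share (72,000) is divided into 2 shares of 36,000: Ronan and Teodor each take 36,000.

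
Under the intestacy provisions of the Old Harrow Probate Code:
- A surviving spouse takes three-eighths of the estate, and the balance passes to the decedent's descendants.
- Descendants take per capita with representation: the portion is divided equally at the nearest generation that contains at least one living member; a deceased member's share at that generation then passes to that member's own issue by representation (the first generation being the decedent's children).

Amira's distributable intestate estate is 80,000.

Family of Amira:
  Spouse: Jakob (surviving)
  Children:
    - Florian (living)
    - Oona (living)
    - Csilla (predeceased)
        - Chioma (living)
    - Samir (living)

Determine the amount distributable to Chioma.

Jakob takes three-eighths of 80,000 = 30,000. The remaining 50,000 passes to the descendants.
The descendants' portion (50,000) is divided into 4 shares of 12,500: Florian, Oona, and Samir each take 12,500; Csilla's 12,500 share passes to Csilla's issue.
Csilla's share (12,500) passes entirely to Chioma.

Chioma receives 12,500.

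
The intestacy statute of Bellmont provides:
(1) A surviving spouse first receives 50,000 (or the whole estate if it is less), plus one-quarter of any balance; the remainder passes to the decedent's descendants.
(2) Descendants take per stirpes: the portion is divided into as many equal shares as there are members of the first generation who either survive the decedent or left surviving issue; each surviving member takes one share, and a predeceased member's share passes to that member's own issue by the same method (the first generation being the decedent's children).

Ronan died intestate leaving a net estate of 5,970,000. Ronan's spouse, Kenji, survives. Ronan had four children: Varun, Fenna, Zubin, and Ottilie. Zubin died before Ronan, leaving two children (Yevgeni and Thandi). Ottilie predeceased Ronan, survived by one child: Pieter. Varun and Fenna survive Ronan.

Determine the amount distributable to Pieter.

Kenji first takes 50,000, leaving a balance of 5,920,000. Kenji then takes one-quarter of the balance (1,480,000), for a total of 1,530,000. The remaining 4,440,000 passes to the descendants.
The descendants' portion (4,440,000) is divided into 4 shares of 1,110,000: Varun and Fenna each take 1,110,000; Zubin's 1,110,000 share passes to Zubin's issue; Ottilie's 1,110,000 share passes to Ottilie's issue.
Zubin's share (1,110,000) is divided into 2 shares of 555,000: Yevgeni and Thandi each take 555,000.
Ottilie's share (1,110,000) passes entirely to Pieter.

Pieter receives 1,110,000.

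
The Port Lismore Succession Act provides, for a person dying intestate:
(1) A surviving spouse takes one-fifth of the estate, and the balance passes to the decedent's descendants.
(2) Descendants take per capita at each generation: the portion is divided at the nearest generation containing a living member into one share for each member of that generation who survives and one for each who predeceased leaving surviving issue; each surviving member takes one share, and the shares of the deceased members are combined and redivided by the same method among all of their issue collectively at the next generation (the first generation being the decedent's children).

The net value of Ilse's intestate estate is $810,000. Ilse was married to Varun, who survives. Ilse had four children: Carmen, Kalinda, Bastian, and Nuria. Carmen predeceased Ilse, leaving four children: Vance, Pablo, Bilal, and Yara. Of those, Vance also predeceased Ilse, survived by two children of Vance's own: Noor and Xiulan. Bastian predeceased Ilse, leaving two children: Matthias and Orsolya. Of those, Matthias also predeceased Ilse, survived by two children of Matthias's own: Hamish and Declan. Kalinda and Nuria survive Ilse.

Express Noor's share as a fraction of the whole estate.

Noor receives 1/30 of the estate.

Varun takes one-fifth of $810,000 = $162,000. The remaining $648,000 passes to the descendants.
The descendants' portion ($648,000) is divided at the children's generation into 4 shares of $162,000. Kalinda and Nuria each take $162,000. The 2 shares of the deceased (Carmen and Bastian) are combined into a pool of $324,000.
That pool ($324,000) is divided at the grandchildren's generation into 6 shares of $54,000. Pablo, Bilal, Yara, and Orsolya each take $54,000. The 2 shares of the deceased (Vance and Matthias) are combined into a pool of $108,000.
That pool ($108,000) is divided at the great-grandchildren's generation equally among Noor, Xiulan, Hamish, and Declan: $27,000 each.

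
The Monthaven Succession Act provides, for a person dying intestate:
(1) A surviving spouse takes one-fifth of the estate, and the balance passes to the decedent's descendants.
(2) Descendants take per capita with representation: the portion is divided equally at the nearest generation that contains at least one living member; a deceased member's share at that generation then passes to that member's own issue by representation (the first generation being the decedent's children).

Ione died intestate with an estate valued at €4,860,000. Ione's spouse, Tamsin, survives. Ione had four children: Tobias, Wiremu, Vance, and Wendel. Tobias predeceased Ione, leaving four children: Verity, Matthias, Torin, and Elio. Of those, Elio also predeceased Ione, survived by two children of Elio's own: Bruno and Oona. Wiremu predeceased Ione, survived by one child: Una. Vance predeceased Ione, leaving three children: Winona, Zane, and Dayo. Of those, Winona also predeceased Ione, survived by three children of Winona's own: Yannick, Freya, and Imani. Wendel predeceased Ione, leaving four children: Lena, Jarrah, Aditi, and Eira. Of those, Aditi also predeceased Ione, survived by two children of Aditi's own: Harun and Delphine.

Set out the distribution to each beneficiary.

Tamsin: €972,000; Verity: €324,000; Matthias: €324,000; Torin: €324,000; Bruno: €162,000; Oona: €162,000; Una: €324,000; Yannick: €108,000; Freya: €108,000; Imani: €108,000; Zane: €324,000; Dayo: €324,000; Lena: €324,000; Jarrah: €324,000; Harun: €162,000; Delphine: €162,000; Eira: €324,000

Tamsin takes one-fifth of €4,860,000 = €972,000. The remaining €3,888,000 passes to the descendants.
No child survives, so the initial division is made at the grandchildren's generation.
The descendants' portion (€3,888,000) is divided into 12 shares of €324,000: Verity, Matthias, Torin, Una, Zane, Dayo, Lena, Jarrah, and Eira each take €324,000; Elio's €324,000 share passes to Elio's issue; Winona's €324,000 share passes to Winona's issue; Aditi's €324,000 share passes to Aditi's issue.
Elio's share (€324,000) is divided into 2 shares of €162,000: Bruno and Oona each take €162,000.
Winona's share (€324,000) is divided into 3 shares of €108,000: Yannick, Freya, and Imani each take €108,000.
Aditi's share (€324,000) is divided into 2 shares of €162,000: Harun and Delphine each take €162,000.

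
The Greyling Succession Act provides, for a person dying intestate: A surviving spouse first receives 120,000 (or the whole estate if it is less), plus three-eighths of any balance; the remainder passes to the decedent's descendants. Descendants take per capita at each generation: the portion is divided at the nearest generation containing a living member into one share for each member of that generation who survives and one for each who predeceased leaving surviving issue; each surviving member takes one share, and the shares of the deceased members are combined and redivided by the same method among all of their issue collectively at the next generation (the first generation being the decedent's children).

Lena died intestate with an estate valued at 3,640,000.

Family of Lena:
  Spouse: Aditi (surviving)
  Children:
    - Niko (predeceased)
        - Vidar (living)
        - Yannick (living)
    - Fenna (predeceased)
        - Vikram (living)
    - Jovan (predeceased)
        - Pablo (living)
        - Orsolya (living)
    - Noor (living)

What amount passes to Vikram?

Vikram receives 330,000.

Aditi first takes 120,000, leaving a balance of 3,520,000. Aditi then takes three-eighths of the balance (1,320,000), for a total of 1,440,000. The remaining 2,200,000 passes to the descendants.
The descendants' portion (2,200,000) is divided at the children's generation into 4 shares of 550,000. Noor takes 550,000. The 3 shares of the deceased (Niko, Fenna, and Jovan) are combined into a pool of 1,650,000.
That pool (1,650,000) is divided at the grandchildren's generation equally among Vidar, Yannick, Vikram, Pablo, and Orsolya: 330,000 each.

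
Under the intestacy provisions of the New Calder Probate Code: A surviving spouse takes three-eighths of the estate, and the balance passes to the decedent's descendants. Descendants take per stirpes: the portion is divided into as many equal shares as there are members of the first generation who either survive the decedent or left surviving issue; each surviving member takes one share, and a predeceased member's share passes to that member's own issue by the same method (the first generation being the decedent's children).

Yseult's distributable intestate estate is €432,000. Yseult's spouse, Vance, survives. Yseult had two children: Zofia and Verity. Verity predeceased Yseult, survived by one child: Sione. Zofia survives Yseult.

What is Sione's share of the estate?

Sione receives €135,000.

Vance takes three-eighths of €432,000 = €162,000. The remaining €270,000 passes to the descendants.
The descendants' portion (€270,000) is divided into 2 shares of €135,000: Zofia takes €135,000; Verity's €135,000 share passes to Verity's issue.
Verity's share (€135,000) passes entirely to Sione.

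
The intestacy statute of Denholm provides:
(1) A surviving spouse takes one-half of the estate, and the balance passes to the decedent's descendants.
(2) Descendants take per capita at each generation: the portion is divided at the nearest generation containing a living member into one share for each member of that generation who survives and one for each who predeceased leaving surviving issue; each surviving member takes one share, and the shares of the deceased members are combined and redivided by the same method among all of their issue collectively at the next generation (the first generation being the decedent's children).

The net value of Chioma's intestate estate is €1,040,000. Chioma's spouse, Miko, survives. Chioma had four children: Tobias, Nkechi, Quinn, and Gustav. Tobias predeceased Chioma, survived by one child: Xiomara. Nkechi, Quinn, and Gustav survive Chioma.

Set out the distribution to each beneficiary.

Miko takes one-half of €1,040,000 = €520,000. The remaining €520,000 passes to the descendants.
The descendants' portion (€520,000) is divided at the children's generation into 4 shares of €130,000. Nkechi, Quinn, and Gustav each take €130,000. The remaining share for the deceased Tobias (€130,000) is carried to the next generation.
That pool (€130,000) passes entirely to Xiomara, the sole taker at the grandchildren's generation.

Miko: €520,000; Xiomara: €130,000; Nkechi: €130,000; Quinn: €130,000; Gustav: €130,000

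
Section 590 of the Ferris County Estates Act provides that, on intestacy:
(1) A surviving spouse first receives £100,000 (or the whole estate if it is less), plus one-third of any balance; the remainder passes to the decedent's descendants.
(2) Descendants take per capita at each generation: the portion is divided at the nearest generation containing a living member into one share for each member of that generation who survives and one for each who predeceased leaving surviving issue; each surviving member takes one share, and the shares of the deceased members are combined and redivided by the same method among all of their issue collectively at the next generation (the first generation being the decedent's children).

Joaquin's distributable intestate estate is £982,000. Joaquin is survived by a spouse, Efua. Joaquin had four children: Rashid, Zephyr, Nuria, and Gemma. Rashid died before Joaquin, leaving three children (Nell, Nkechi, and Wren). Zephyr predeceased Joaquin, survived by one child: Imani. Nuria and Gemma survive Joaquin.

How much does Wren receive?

Efua first takes £100,000, leaving a balance of £882,000. Efua then takes one-third of the balance (£294,000), for a total of £394,000. The remaining £588,000 passes to the descendants.
The descendants' portion (£588,000) is divided at the children's generation into 4 shares of £147,000. Nuria and Gemma each take £147,000. The 2 shares of the deceased (Rashid and Zephyr) are combined into a pool of £294,000.
That pool (£294,000) is divided at the grandchildren's generation equally among Nell, Nkechi, Wren, and Imani: £73,500 each.

Wren receives £73,500.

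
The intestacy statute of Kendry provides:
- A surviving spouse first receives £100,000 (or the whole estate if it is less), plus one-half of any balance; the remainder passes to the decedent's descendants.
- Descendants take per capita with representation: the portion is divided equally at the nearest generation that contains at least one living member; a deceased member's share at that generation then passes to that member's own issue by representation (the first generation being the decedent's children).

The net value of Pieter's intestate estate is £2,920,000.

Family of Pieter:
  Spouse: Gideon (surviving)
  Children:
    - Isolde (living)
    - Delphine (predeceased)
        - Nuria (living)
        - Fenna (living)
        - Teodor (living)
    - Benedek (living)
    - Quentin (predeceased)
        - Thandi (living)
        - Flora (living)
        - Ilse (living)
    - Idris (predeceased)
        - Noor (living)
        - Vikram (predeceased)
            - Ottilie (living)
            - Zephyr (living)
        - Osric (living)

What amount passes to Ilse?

Gideon first takes £100,000, leaving a balance of £2,820,000. Gideon then takes one-half of the balance (£1,410,000), for a total of £1,510,000. The remaining £1,410,000 passes to the descendants.
The descendants' portion (£1,410,000) is divided into 5 shares of £282,000: Isolde and Benedek each take £282,000; Delphine's £282,000 share passes to Delphine's issue; Quentin's £282,000 share passes to Quentin's issue; Idris's £282,000 share passes to Idris's issue.
Delphine's share (£282,000) is divided into 3 shares of £94,000: Nuria, Fenna, and Teodor each take £94,000.
Quentin's share (£282,000) is divided into 3 shares of £94,000: Thandi, Flora, and Ilse each take £94,000.
Idris's share (£282,000) is divided into 3 shares of £94,000: Noor and Osric each take £94,000; Vikram's £94,000 share passes to Vikram's issue.
Vikram's share (£94,000) is divided into 2 shares of £47,000: Ottilie and Zephyr each take £47,000.

Ilse receives £94,000.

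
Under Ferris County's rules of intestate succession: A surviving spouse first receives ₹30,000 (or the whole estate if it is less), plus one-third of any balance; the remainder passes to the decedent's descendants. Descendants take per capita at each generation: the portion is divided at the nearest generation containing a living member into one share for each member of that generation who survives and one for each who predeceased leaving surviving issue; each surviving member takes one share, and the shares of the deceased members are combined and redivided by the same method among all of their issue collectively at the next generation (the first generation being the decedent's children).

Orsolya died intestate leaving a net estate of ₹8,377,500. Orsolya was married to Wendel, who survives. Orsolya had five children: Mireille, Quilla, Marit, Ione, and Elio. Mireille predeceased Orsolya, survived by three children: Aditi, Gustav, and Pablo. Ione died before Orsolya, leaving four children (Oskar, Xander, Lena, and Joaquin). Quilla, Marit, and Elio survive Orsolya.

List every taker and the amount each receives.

Wendel first takes ₹30,000, leaving a balance of ₹8,347,500. Wendel then takes one-third of the balance (₹2,782,500), for a total of ₹2,812,500. The remaining ₹5,565,000 passes to the descendants.
The descendants' portion (₹5,565,000) is divided at the children's generation into 5 shares of ₹1,113,000. Quilla, Marit, and Elio each take ₹1,113,000. The 2 shares of the deceased (Mireille and Ione) are combined into a pool of ₹2,226,000.
That pool (₹2,226,000) is divided at the grandchildren's generation equally among Aditi, Gustav, Pablo, Oskar, Xander, Lena, and Joaquin: ₹318,000 each.

Wendel: ₹2,812,500; Aditi: ₹318,000; Gustav: ₹318,000; Pablo: ₹318,000; Quilla: ₹1,113,000; Marit: ₹1,113,000; Oskar: ₹318,000; Xander: ₹318,000; Lena: ₹318,000; Joaquin: ₹318,000; Elio: ₹1,113,000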